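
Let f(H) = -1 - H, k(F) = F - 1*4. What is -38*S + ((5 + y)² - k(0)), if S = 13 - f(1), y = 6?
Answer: -445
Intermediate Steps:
k(F) = -4 + F (k(F) = F - 4 = -4 + F)
S = 15 (S = 13 - (-1 - 1*1) = 13 - (-1 - 1) = 13 - 1*(-2) = 13 + 2 = 15)
-38*S + ((5 + y)² - k(0)) = -38*15 + ((5 + 6)² - (-4 + 0)) = -570 + (11² - 1*(-4)) = -570 + (121 + 4) = -570 + 125 = -445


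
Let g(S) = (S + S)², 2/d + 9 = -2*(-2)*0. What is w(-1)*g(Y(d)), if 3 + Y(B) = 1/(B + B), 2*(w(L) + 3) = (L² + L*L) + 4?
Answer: 0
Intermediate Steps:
w(L) = -1 + L² (w(L) = -3 + ((L² + L*L) + 4)/2 = -3 + ((L² + L²) + 4)/2 = -3 + (2*L² + 4)/2 = -3 + (4 + 2*L²)/2 = -3 + (2 + L²) = -1 + L²)
d = -2/9 (d = 2/(-9 - 2*(-2)*0) = 2/(-9 + 4*0) = 2/(-9 + 0) = 2/(-9) = 2*(-⅑) = -2/9 ≈ -0.22222)
Y(B) = -3 + 1/(2*B) (Y(B) = -3 + 1/(B + B) = -3 + 1/(2*B))
g(S) = 4*S² (g(S) = (2*S)² = 4*S²)
w(-1)*g(Y(d)) = (-1 + (-1)²)*(4*(-3 + 1/(2*(-2/9)))²) = (-1 + 1)*(4*(-3 + (½)*(-9/2))²) = 0*(4*(-3 - 9/4)²) = 0*(4*(-21/4)²) = 0*(4*(441/16)) = 0*(441/4) = 0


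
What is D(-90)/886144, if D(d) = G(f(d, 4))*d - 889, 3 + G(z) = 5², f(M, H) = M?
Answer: -2869/886144 ≈ -0.0032376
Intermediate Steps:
G(z) = 22 (G(z) = -3 + 5² = -3 + 25 = 22)
D(d) = -889 + 22*d (D(d) = 22*d - 889 = -889 + 22*d)
D(-90)/886144 = (-889 + 22*(-90))/886144 = (-889 - 1980)*(1/886144) = -2869*1/886144 = -2869/886144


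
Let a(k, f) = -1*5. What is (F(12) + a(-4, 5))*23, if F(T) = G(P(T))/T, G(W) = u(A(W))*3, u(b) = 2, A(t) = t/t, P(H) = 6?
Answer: -207/2 ≈ -103.50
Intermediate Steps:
A(t) = 1
G(W) = 6 (G(W) = 2*3 = 6)
F(T) = 6/T
a(k, f) = -5
(F(12) + a(-4, 5))*23 = (6/12 - 5)*23 = (6*(1/12) - 5)*23 = (1/2 - 5)*23 = -9/2*23 = -207/2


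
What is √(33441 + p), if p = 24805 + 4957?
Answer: √63203 ≈ 251.40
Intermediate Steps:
p = 29762
√(33441 + p) = √(33441 + 29762) = √63203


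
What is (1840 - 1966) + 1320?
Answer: 1194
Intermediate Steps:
(1840 - 1966) + 1320 = -126 + 1320 = 1194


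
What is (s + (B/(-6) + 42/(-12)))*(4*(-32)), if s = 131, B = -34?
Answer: -51136/3 ≈ -17045.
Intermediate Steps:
(s + (B/(-6) + 42/(-12)))*(4*(-32)) = (131 + (-34/(-6) + 42/(-12)))*(4*(-32)) = (131 + (-34*(-⅙) + 42*(-1/12)))*(-128) = (131 + (17/3 - 7/2))*(-128) = (131 + 13/6)*(-128) = (799/6)*(-128) = -51136/3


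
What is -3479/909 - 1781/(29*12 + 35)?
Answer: -2951386/348147 ≈ -8.4774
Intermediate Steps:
-3479/909 - 1781/(29*12 + 35) = -3479*1/909 - 1781/(348 + 35) = -3479/909 - 1781/383 = -2951386/348147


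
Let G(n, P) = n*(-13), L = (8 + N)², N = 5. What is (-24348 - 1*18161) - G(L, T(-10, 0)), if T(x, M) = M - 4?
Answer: -40312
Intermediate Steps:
T(x, M) = -4 + M
L = 169 (L = (8 + 5)² = 13² = 169)
G(n, P) = -13*n
(-24348 - 1*18161) - G(L, T(-10, 0)) = (-24348 - 1*18161) - (-13)*169 = (-24348 - 18161) - 1*(-2197) = -42509 + 2197 = -40312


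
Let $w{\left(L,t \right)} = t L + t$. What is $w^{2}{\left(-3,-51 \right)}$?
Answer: $10404$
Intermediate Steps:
$w{\left(L,t \right)} = t + L t$ ($w{\left(L,t \right)} = L t + t = t + L t$)
$w^{2}{\left(-3,-51 \right)} = \left(- 51 \left(1 - 3\right)\right)^{2} = \left(\left(-51\right) \left(-2\right)\right)^{2} = 102^{2} = 10404$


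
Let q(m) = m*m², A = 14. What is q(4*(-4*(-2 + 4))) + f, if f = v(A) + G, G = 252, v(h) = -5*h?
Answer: -32586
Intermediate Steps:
q(m) = m³
f = 182 (f = -5*14 + 252 = -70 + 252 = 182)
q(4*(-4*(-2 + 4))) + f = (4*(-4*(-2 + 4)))³ + 182 = (4*(-4*2))³ + 182 = (4*(-8))³ + 182 = (-32)³ + 182 = -32768 + 182 = -32586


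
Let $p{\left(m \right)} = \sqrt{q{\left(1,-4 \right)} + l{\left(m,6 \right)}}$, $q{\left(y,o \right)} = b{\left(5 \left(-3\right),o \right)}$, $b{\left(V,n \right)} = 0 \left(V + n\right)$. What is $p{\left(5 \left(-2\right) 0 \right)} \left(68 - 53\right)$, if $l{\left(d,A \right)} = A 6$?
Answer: $90$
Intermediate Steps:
$l{\left(d,A \right)} = 6 A$
$b{\left(V,n \right)} = 0$
$q{\left(y,o \right)} = 0$
$p{\left(m \right)} = 6$ ($p{\left(m \right)} = \sqrt{0 + 6 \cdot 6} = \sqrt{0 + 36} = \sqrt{36} = 6$)
$p{\left(5 \left(-2\right) 0 \right)} \left(68 - 53\right) = 6 \left(68 - 53\right) = 6 \cdot 15 = 90$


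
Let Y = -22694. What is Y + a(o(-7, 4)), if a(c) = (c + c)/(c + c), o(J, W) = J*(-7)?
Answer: -22693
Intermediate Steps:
o(J, W) = -7*J
a(c) = 1 (a(c) = (2*c)/((2*c)) = (2*c)*(1/(2*c)) = 1)
Y + a(o(-7, 4)) = -22694 + 1 = -22693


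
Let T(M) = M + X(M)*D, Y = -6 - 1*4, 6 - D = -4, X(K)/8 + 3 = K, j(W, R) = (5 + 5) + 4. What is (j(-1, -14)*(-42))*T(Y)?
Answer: 617400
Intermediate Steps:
j(W, R) = 14 (j(W, R) = 10 + 4 = 14)
X(K) = -24 + 8*K
D = 10 (D = 6 - 1*(-4) = 6 + 4 = 10)
Y = -10 (Y = -6 - 4 = -10)
T(M) = -240 + 81*M (T(M) = M + (-24 + 8*M)*10 = M + (-240 + 80*M) = -240 + 81*M)
(j(-1, -14)*(-42))*T(Y) = (14*(-42))*(-240 + 81*(-10)) = -588*(-240 - 810) = -588*(-1050) = 617400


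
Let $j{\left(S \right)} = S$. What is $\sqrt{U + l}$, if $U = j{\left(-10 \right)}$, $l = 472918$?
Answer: $2 \sqrt{118227} \approx 687.68$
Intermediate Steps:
$U = -10$
$\sqrt{U + l} = \sqrt{-10 + 472918} = \sqrt{472908} = 2 \sqrt{118227}$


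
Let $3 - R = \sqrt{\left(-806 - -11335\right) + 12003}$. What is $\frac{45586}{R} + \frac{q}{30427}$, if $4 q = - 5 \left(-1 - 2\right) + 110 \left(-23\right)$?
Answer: $- \frac{16701188009}{2741229284} - \frac{91172 \sqrt{5633}}{22523} \approx -309.9$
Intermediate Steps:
$R = 3 - 2 \sqrt{5633}$ ($R = 3 - \sqrt{\left(-806 - -11335\right) + 12003} = 3 - \sqrt{\left(-806 + 11335\right) + 12003} = 3 - \sqrt{10529 + 12003} = 3 - \sqrt{22532} = 3 - 2 \sqrt{5633} \approx -147.11$)
$q = - \frac{2515}{4}$ ($q = \frac{- 5 \left(-1 - 2\right) + 110 \left(-23\right)}{4} = \frac{\left(-5\right) \left(-3\right) - 2530}{4} = \frac{15 - 2530}{4} = \frac{1}{4} \left(-2515\right) = - \frac{2515}{4} \approx -628.75$)
$\frac{45586}{R} + \frac{q}{30427} = \frac{45586}{3 - 2 \sqrt{5633}} - \frac{2515}{4 \cdot 30427} = \frac{45586}{3 - 2 \sqrt{5633}} - \frac{2515}{121708} = - \frac{2515}{121708} + \frac{45586}{3 - 2 \sqrt{5633}}$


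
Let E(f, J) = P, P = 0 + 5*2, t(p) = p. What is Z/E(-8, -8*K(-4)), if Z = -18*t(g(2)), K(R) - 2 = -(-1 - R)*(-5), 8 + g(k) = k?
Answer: 54/5 ≈ 10.800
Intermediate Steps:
g(k) = -8 + k
K(R) = -3 - 5*R (K(R) = 2 - (-1 - R)*(-5) = 2 + (1 + R)*(-5) = 2 + (-5 - 5*R) = -3 - 5*R)
P = 10 (P = 0 + 10 = 10)
E(f, J) = 10
Z = 108 (Z = -18*(-8 + 2) = -18*(-6) = 108)
Z/E(-8, -8*K(-4)) = 108/10 = 108*(⅒) = 54/5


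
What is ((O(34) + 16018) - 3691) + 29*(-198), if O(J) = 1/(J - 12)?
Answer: 144871/22 ≈ 6585.0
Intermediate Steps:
O(J) = 1/(-12 + J)
((O(34) + 16018) - 3691) + 29*(-198) = ((1/(-12 + 34) + 16018) - 3691) + 29*(-198) = ((1/22 + 16018) - 3691) - 5742 = (352397/22 - 3691) - 5742 = 271195/22 - 5742 = 144871/22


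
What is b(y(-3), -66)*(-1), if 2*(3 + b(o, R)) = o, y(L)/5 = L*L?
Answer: -39/2 ≈ -19.500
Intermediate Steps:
y(L) = 5*L² (y(L) = 5*(L*L) = 5*L²)
b(o, R) = -3 + o/2
b(y(-3), -66)*(-1) = (-3 + (5*(-3)²)/2)*(-1) = (-3 + (5*9)/2)*(-1) = (-3 + (½)*45)*(-1) = (-3 + 45/2)*(-1) = (39/2)*(-1) = -39/2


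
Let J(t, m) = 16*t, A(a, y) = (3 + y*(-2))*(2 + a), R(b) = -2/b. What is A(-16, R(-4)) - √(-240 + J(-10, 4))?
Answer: -28 - 20*I ≈ -28.0 - 20.0*I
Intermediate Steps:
A(a, y) = (2 + a)*(3 - 2*y) (A(a, y) = (3 - 2*y)*(2 + a) = (2 + a)*(3 - 2*y))
A(-16, R(-4)) - √(-240 + J(-10, 4)) = (6 - (-8)/(-4) + 3*(-16) - 2*(-16)*(-2/(-4))) - √(-240 + 16*(-10)) = (6 - (-8)*(-1)/4 - 48 - 2*(-16)*(-2*(-¼))) - √(-240 - 160) = (6 - 4*½ - 48 - 2*(-16)*½) - √(-400) = (6 - 2 - 48 + 16) - 20*I = -28 - 20*I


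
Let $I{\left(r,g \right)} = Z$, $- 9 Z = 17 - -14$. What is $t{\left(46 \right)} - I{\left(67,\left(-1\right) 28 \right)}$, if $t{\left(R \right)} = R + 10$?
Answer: $\frac{535}{9} \approx 59.444$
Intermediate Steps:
$Z = - \frac{31}{9}$ ($Z = - \frac{17 - -14}{9} = - \frac{17 + 14}{9} = \left(- \frac{1}{9}\right) 31 = - \frac{31}{9} \approx -3.4444$)
$I{\left(r,g \right)} = - \frac{31}{9}$
$t{\left(R \right)} = 10 + R$
$t{\left(46 \right)} - I{\left(67,\left(-1\right) 28 \right)} = \left(10 + 46\right) - - \frac{31}{9} = 56 + \frac{31}{9} = \frac{535}{9}$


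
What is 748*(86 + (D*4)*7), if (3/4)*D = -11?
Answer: -728552/3 ≈ -2.4285e+5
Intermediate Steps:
D = -44/3 (D = (4/3)*(-11) = -44/3 ≈ -14.667)
748*(86 + (D*4)*7) = 748*(86 - 44/3*4*7) = 748*(86 - 176/3*7) = 748*(86 - 1232/3) = 748*(-974/3) = -728552/3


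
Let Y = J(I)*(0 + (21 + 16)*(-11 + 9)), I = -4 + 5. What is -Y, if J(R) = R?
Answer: 74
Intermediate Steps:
I = 1
Y = -74 (Y = 1*(0 + (21 + 16)*(-11 + 9)) = 1*(0 + 37*(-2)) = 1*(0 - 74) = 1*(-74) = -74)
-Y = -1*(-74) = 74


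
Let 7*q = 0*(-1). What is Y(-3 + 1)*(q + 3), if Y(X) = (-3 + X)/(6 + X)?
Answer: -15/4 ≈ -3.7500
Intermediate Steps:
q = 0 (q = (0*(-1))/7 = (⅐)*0 = 0)
Y(X) = (-3 + X)/(6 + X)
Y(-3 + 1)*(q + 3) = ((-3 + (-3 + 1))/(6 + (-3 + 1)))*(0 + 3) = ((-3 - 2)/(6 - 2))*3 = (-5/4)*3 = ((¼)*(-5))*3 = -5/4*3 = -15/4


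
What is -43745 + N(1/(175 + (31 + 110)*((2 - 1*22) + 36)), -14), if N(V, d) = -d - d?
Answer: -43717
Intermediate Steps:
N(V, d) = -2*d
-43745 + N(1/(175 + (31 + 110)*((2 - 1*22) + 36)), -14) = -43745 - 2*(-14) = -43745 + 28 = -43717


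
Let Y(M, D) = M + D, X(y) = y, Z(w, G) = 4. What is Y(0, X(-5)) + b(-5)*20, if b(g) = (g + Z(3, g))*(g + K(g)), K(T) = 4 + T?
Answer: 115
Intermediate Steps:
b(g) = (4 + g)*(4 + 2*g) (b(g) = (g + 4)*(g + (4 + g)) = (4 + g)*(4 + 2*g))
Y(M, D) = D + M
Y(0, X(-5)) + b(-5)*20 = (-5 + 0) + (16 + 2*(-5)² + 12*(-5))*20 = -5 + (16 + 2*25 - 60)*20 = -5 + (16 + 50 - 60)*20 = -5 + 6*20 = -5 + 120 = 115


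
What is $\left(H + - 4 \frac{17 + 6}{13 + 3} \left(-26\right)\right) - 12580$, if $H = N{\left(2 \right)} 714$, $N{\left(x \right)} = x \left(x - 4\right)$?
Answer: $- \frac{30573}{2} \approx -15287.0$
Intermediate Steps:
$N{\left(x \right)} = x \left(-4 + x\right)$
$H = -2856$ ($H = 2 \left(-4 + 2\right) 714 = 2 \left(-2\right) 714 = \left(-4\right) 714 = -2856$)
$\left(H + - 4 \frac{17 + 6}{13 + 3} \left(-26\right)\right) - 12580 = \left(-2856 + - 4 \frac{17 + 6}{13 + 3} \left(-26\right)\right) - 12580 = \left(-2856 + - 4 \cdot \frac{23}{16} \left(-26\right)\right) - 12580 = \left(-2856 + - 4 \cdot 23 \cdot \frac{1}{16} \left(-26\right)\right) - 12580 = \left(-2856 + \left(-4\right) \frac{23}{16} \left(-26\right)\right) - 12580 = \left(-2856 - - \frac{299}{2}\right) - 12580 = \left(-2856 + \frac{299}{2}\right) - 12580 = - \frac{5413}{2} - 12580 = - \frac{30573}{2}$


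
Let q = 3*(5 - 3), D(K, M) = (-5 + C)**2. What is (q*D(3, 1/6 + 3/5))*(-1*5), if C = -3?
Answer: -1920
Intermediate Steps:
D(K, M) = 64 (D(K, M) = (-5 - 3)**2 = (-8)**2 = 64)
q = 6 (q = 3*2 = 6)
(q*D(3, 1/6 + 3/5))*(-1*5) = (6*64)*(-1*5) = 384*(-5) = -1920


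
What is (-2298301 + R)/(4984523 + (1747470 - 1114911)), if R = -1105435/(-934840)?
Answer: -429708520281/1050214587376 ≈ -0.40916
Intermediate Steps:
R = 221087/186968 (R = -1105435*(-1/934840) = 221087/186968 ≈ 1.1825)
(-2298301 + R)/(4984523 + (1747470 - 1114911)) = (-2298301 + 221087/186968)/(4984523 + (1747470 - 1114911)) = -429708520281/(186968*(4984523 + 632559)) = -429708520281/186968/5617082 = -429708520281/186968*1/5617082 = -429708520281/1050214587376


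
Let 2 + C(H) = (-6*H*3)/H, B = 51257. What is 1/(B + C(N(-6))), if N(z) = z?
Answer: 1/51237 ≈ 1.9517e-5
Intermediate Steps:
C(H) = -20 (C(H) = -2 + (-6*H*3)/H = -2 + (-18*H)/H = -2 - 18 = -20)
1/(B + C(N(-6))) = 1/(51257 - 20) = 1/51237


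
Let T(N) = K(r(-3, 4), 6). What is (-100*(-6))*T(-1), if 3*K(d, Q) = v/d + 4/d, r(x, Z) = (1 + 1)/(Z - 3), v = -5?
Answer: -100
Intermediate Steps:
r(x, Z) = 2/(-3 + Z)
K(d, Q) = -1/(3*d) (K(d, Q) = (-5/d + 4/d)/3 = (-1/d)/3 = -1/(3*d))
T(N) = -1/6 (T(N) = -1/(3*(2/(-3 + 4))) = -1/(3*(2/1)) = -1/(3*(2*1)) = -1/3/2 = -1/3*1/2 = -1/6)
(-100*(-6))*T(-1) = -100*(-6)*(-1/6) = 600*(-1/6) = -100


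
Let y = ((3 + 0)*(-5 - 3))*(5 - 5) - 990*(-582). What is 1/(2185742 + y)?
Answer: 1/2761922 ≈ 3.6207e-7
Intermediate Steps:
y = 576180 (y = (3*(-8))*0 + 576180 = -24*0 + 576180 = 0 + 576180 = 576180)
1/(2185742 + y) = 1/(2185742 + 576180) = 1/2761922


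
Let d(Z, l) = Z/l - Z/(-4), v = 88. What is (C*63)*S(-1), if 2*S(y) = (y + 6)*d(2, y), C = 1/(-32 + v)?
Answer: -135/32 ≈ -4.2188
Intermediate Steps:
d(Z, l) = Z/4 + Z/l (d(Z, l) = Z/l - Z*(-¼) = Z/l + Z/4 = Z/4 + Z/l)
C = 1/56 (C = 1/(-32 + 88) = 1/56 ≈ 0.017857)
S(y) = (½ + 2/y)*(6 + y)/2 (S(y) = ((y + 6)*((¼)*2 + 2/y))/2 = ((6 + y)*(½ + 2/y))/2 = ((½ + 2/y)*(6 + y))/2 = (½ + 2/y)*(6 + y)/2)
(C*63)*S(-1) = ((1/56)*63)*((¼)*(4 - 1)*(6 - 1)/(-1)) = 9*((¼)*(-1)*3*5)/8 = (9/8)*(-15/4) = -135/32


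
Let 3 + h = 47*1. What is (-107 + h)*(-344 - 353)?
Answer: 43911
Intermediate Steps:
h = 44 (h = -3 + 47*1 = -3 + 47 = 44)
(-107 + h)*(-344 - 353) = (-107 + 44)*(-344 - 353) = -63*(-697) = 43911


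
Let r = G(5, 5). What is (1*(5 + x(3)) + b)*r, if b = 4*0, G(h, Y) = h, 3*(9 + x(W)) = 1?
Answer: -55/3 ≈ -18.333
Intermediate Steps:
x(W) = -26/3 (x(W) = -9 + (⅓)*1 = -9 + ⅓ = -26/3)
b = 0
r = 5
(1*(5 + x(3)) + b)*r = (1*(5 - 26/3) + 0)*5 = (1*(-11/3) + 0)*5 = (-11/3 + 0)*5 = -11/3*5 = -55/3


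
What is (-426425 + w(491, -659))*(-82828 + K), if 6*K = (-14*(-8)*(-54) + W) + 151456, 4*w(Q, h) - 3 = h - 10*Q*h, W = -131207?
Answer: -123051997863/4 ≈ -3.0763e+10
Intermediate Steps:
w(Q, h) = ¾ + h/4 - 5*Q*h/2 (w(Q, h) = ¾ + (h - 10*Q*h)/4 = ¾ + (h/4 - 5*Q*h/2) = ¾ + h/4 - 5*Q*h/2)
K = 14201/6 (K = ((-14*(-8)*(-54) - 131207) + 151456)/6 = ((112*(-54) - 131207) + 151456)/6 = ((-6048 - 131207) + 151456)/6 = (-137255 + 151456)/6 = (⅙)*14201 = 14201/6 ≈ 2366.8)
(-426425 + w(491, -659))*(-82828 + K) = (-426425 + (¾ + (¼)*(-659) - 5/2*491*(-659)))*(-82828 + 14201/6) = (-426425 + (¾ - 659/4 + 1617845/2))*(-482767/6) = (-426425 + 1617517/2)*(-482767/6) = (764667/2)*(-482767/6) = -123051997863/4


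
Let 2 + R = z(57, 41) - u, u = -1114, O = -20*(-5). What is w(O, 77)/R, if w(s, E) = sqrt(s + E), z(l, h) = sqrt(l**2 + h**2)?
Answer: -sqrt(872610)/1231614 + 556*sqrt(177)/615807 ≈ 0.011254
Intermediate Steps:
z(l, h) = sqrt(h**2 + l**2)
O = 100
w(s, E) = sqrt(E + s)
R = 1112 + sqrt(4930) (R = -2 + (sqrt(41**2 + 57**2) - 1*(-1114)) = -2 + (sqrt(1681 + 3249) + 1114) = -2 + (sqrt(4930) + 1114) = -2 + (1114 + sqrt(4930)) = 1112 + sqrt(4930) ≈ 1182.2)
w(O, 77)/R = sqrt(77 + 100)/(1112 + sqrt(4930)) = sqrt(177)/(1112 + sqrt(4930))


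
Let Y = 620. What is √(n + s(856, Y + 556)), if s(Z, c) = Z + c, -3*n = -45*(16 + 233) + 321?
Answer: 2*√1415 ≈ 75.233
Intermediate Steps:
n = 3628 (n = -(-45*(16 + 233) + 321)/3 = -(-45*249 + 321)/3 = -(-11205 + 321)/3 = -⅓*(-10884) = 3628)
√(n + s(856, Y + 556)) = √(3628 + (856 + (620 + 556))) = √(3628 + (856 + 1176)) = √(3628 + 2032) = √5660 = 2*√1415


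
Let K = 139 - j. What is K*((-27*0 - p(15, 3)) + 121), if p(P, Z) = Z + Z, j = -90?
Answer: 26335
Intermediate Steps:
p(P, Z) = 2*Z
K = 229 (K = 139 - 1*(-90) = 139 + 90 = 229)
K*((-27*0 - p(15, 3)) + 121) = 229*((-27*0 - 2*3) + 121) = 229*((0 - 1*6) + 121) = 229*((0 - 6) + 121) = 229*(-6 + 121) = 229*115 = 26335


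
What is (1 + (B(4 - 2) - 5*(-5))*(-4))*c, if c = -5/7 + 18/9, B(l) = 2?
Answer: -963/7 ≈ -137.57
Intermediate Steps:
c = 9/7 (c = -5*1/7 + 18*(1/9) = -5/7 + 2 = 9/7 ≈ 1.2857)
(1 + (B(4 - 2) - 5*(-5))*(-4))*c = (1 + (2 - 5*(-5))*(-4))*(9/7) = (1 + (2 + 25)*(-4))*(9/7) = (1 + 27*(-4))*(9/7) = (1 - 108)*(9/7) = -107*9/7 = -963/7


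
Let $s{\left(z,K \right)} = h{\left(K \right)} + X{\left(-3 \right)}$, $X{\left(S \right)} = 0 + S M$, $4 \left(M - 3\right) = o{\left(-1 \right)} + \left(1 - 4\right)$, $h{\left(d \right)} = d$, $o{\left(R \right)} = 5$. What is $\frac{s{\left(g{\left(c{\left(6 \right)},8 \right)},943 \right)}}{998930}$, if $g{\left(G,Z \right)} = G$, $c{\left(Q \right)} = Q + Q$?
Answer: $\frac{373}{399572} \approx 0.0009335$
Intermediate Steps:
$M = \frac{7}{2}$ ($M = 3 + \frac{5 + \left(1 - 4\right)}{4} = 3 + \frac{5 - 3}{4} = 3 + \frac{1}{4} \cdot 2 = 3 + \frac{1}{2} = \frac{7}{2} \approx 3.5$)
$c{\left(Q \right)} = 2 Q$
$X{\left(S \right)} = \frac{7 S}{2}$ ($X{\left(S \right)} = 0 + S \frac{7}{2} = 0 + \frac{7 S}{2} = \frac{7 S}{2}$)
$s{\left(z,K \right)} = - \frac{21}{2} + K$ ($s{\left(z,K \right)} = K + \frac{7}{2} \left(-3\right) = K - \frac{21}{2} = - \frac{21}{2} + K$)
$\frac{s{\left(g{\left(c{\left(6 \right)},8 \right)},943 \right)}}{998930} = \frac{- \frac{21}{2} + 943}{998930} = \frac{1865}{2} \cdot \frac{1}{998930} = \frac{373}{399572}$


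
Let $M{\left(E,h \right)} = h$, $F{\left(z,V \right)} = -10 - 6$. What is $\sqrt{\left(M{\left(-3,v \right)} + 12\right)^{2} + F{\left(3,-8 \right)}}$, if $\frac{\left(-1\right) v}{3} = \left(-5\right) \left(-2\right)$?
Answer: $2 \sqrt{77} \approx 17.55$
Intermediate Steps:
$F{\left(z,V \right)} = -16$
$v = -30$ ($v = - 3 \left(\left(-5\right) \left(-2\right)\right) = \left(-3\right) 10 = -30$)
$\sqrt{\left(M{\left(-3,v \right)} + 12\right)^{2} + F{\left(3,-8 \right)}} = \sqrt{\left(-30 + 12\right)^{2} - 16} = \sqrt{\left(-18\right)^{2} - 16} = \sqrt{324 - 16} = \sqrt{308} = 2 \sqrt{77}$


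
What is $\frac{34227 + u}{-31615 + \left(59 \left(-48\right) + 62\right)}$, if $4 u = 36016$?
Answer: $- \frac{43231}{34385} \approx -1.2573$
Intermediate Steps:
$u = 9004$ ($u = \frac{1}{4} \cdot 36016 = 9004$)
$\frac{34227 + u}{-31615 + \left(59 \left(-48\right) + 62\right)} = \frac{34227 + 9004}{-31615 + \left(59 \left(-48\right) + 62\right)} = \frac{43231}{-31615 + \left(-2832 + 62\right)} = \frac{43231}{-31615 - 2770} = \frac{43231}{-34385} = 43231 \left(- \frac{1}{34385}\right) = - \frac{43231}{34385}$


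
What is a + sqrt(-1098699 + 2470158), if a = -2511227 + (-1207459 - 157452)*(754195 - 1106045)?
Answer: 480241424123 + sqrt(1371459) ≈ 4.8024e+11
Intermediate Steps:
a = 480241424123 (a = -2511227 - 1364911*(-351850) = -2511227 + 480243935350 = 480241424123)
a + sqrt(-1098699 + 2470158) = 480241424123 + sqrt(-1098699 + 2470158) = 480241424123 + sqrt(1371459)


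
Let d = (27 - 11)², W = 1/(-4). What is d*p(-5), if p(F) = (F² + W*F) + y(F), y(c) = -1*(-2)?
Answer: 7232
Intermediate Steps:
y(c) = 2
W = -¼ ≈ -0.25000
p(F) = 2 + F² - F/4 (p(F) = (F² - F/4) + 2 = 2 + F² - F/4)
d = 256 (d = 16² = 256)
d*p(-5) = 256*(2 + (-5)² - ¼*(-5)) = 256*(2 + 25 + 5/4) = 256*(113/4) = 7232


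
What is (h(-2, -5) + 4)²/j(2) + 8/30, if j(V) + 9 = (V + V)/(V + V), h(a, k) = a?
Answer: -7/30 ≈ -0.23333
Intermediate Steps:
j(V) = -8 (j(V) = -9 + (V + V)/(V + V) = -9 + (2*V)/((2*V)) = -9 + (2*V)*(1/(2*V)) = -9 + 1 = -8)
(h(-2, -5) + 4)²/j(2) + 8/30 = (-2 + 4)²/(-8) + 8/30 = -⅛*2² + 8*(1/30) = -⅛*4 + 4/15 = -½ + 4/15 = -7/30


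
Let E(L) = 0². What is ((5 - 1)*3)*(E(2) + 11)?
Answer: 132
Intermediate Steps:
E(L) = 0
((5 - 1)*3)*(E(2) + 11) = ((5 - 1)*3)*(0 + 11) = (4*3)*11 = 12*11 = 132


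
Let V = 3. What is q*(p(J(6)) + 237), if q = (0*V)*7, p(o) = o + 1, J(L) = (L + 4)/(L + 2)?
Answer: 0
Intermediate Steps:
J(L) = (4 + L)/(2 + L)
p(o) = 1 + o
q = 0 (q = (0*3)*7 = 0*7 = 0)
q*(p(J(6)) + 237) = 0*((1 + (4 + 6)/(2 + 6)) + 237) = 0*((1 + 10/8) + 237) = 0*((1 + (⅛)*10) + 237) = 0*((1 + 5/4) + 237) = 0*(9/4 + 237) = 0*(957/4) = 0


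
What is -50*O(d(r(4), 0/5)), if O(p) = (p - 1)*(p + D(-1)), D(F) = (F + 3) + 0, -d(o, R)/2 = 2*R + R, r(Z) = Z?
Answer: 100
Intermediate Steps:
d(o, R) = -6*R (d(o, R) = -2*(2*R + R) = -6*R)
D(F) = 3 + F (D(F) = (3 + F) + 0 = 3 + F)
O(p) = (-1 + p)*(2 + p) (O(p) = (p - 1)*(p + (3 - 1)) = (-1 + p)*(p + 2) = (-1 + p)*(2 + p))
-50*O(d(r(4), 0/5)) = -50*(-2 - 0/5 + (-0/5)²) = -50*(-2 - 6*0 + (-6*0)²) = -50*(-2 + 0 + 0²) = -50*(-2 + 0 + 0) = -50*(-2) = 100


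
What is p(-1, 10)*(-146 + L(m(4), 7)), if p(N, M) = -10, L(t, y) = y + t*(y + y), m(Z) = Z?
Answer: 830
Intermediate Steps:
L(t, y) = y + 2*t*y (L(t, y) = y + t*(2*y) = y + 2*t*y)
p(-1, 10)*(-146 + L(m(4), 7)) = -10*(-146 + 7*(1 + 2*4)) = -10*(-146 + 7*(1 + 8)) = -10*(-146 + 7*9) = -10*(-146 + 63) = -10*(-83) = 830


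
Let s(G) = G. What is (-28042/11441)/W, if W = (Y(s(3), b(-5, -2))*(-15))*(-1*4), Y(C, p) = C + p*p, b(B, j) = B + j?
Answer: -14021/17847960 ≈ -0.00078558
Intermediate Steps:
Y(C, p) = C + p**2
W = 3120 (W = ((3 + (-5 - 2)**2)*(-15))*(-1*4) = ((3 + (-7)**2)*(-15))*(-4) = ((3 + 49)*(-15))*(-4) = (52*(-15))*(-4) = -780*(-4) = 3120)
(-28042/11441)/W = -28042/11441/3120 = -28042*1/11441*(1/3120) = -28042/11441*1/3120 = -14021/17847960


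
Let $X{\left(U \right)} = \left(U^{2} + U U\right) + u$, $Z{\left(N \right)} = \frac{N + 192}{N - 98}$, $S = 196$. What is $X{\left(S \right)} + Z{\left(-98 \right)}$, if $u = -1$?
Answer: $\frac{7529391}{98} \approx 76831.0$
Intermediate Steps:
$Z{\left(N \right)} = \frac{192 + N}{-98 + N}$
$X{\left(U \right)} = -1 + 2 U^{2}$ ($X{\left(U \right)} = \left(U^{2} + U U\right) - 1 = \left(U^{2} + U^{2}\right) - 1 = 2 U^{2} - 1 = -1 + 2 U^{2}$)
$X{\left(S \right)} + Z{\left(-98 \right)} = \left(-1 + 2 \cdot 196^{2}\right) + \frac{192 - 98}{-98 - 98} = \left(-1 + 2 \cdot 38416\right) + \frac{1}{-196} \cdot 94 = \left(-1 + 76832\right) - \frac{47}{98} = 76831 - \frac{47}{98} = \frac{7529391}{98}$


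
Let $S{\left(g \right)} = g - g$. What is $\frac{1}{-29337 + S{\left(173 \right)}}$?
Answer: $- \frac{1}{29337} \approx -3.4087 \cdot 10^{-5}$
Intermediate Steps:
$S{\left(g \right)} = 0$
$\frac{1}{-29337 + S{\left(173 \right)}} = \frac{1}{-29337 + 0} = \frac{1}{-29337} = - \frac{1}{29337}$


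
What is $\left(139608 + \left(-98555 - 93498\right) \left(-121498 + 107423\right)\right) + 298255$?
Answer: $2703583838$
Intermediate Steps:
$\left(139608 + \left(-98555 - 93498\right) \left(-121498 + 107423\right)\right) + 298255 = \left(139608 - -2703145975\right) + 298255 = \left(139608 + 2703145975\right) + 298255 = 2703285583 + 298255 = 2703583838$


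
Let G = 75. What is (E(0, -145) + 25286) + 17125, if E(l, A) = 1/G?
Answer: 3180826/75 ≈ 42411.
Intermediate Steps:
E(l, A) = 1/75
(E(0, -145) + 25286) + 17125 = (1/75 + 25286) + 17125 = 1896451/75 + 17125 = 3180826/75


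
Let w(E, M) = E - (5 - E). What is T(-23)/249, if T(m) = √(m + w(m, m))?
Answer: I*√74/249 ≈ 0.034548*I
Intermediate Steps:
w(E, M) = -5 + 2*E (w(E, M) = E + (-5 + E) = -5 + 2*E)
T(m) = √(-5 + 3*m) (T(m) = √(m + (-5 + 2*m)) = √(-5 + 3*m))
T(-23)/249 = √(-5 + 3*(-23))/249 = √(-5 - 69)*(1/249) = √(-74)*(1/249) = (I*√74)*(1/249) = I*√74/249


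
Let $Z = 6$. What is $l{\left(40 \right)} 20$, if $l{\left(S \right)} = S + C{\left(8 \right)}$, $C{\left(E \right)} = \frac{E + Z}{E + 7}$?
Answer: $\frac{2456}{3} \approx 818.67$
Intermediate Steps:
$C{\left(E \right)} = \frac{6 + E}{7 + E}$ ($C{\left(E \right)} = \frac{E + 6}{E + 7} = \frac{6 + E}{7 + E}$)
$l{\left(S \right)} = \frac{14}{15} + S$ ($l{\left(S \right)} = S + \frac{6 + 8}{7 + 8} = S + \frac{1}{15} \cdot 14 = S + \frac{14}{15} = \frac{14}{15} + S$)
$l{\left(40 \right)} 20 = \left(\frac{14}{15} + 40\right) 20 = \frac{614}{15} \cdot 20 = \frac{2456}{3}$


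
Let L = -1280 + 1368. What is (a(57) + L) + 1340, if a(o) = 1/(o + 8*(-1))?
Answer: 69973/49 ≈ 1428.0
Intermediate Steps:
L = 88
a(o) = 1/(-8 + o) (a(o) = 1/(o - 8) = 1/(-8 + o))
(a(57) + L) + 1340 = (1/(-8 + 57) + 88) + 1340 = (1/49 + 88) + 1340 = 4313/49 + 1340 = 69973/49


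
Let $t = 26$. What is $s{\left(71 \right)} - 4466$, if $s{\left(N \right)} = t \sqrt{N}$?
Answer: $-4466 + 26 \sqrt{71} \approx -4246.9$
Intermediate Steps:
$s{\left(N \right)} = 26 \sqrt{N}$
$s{\left(71 \right)} - 4466 = 26 \sqrt{71} - 4466 = -4466 + 26 \sqrt{71}$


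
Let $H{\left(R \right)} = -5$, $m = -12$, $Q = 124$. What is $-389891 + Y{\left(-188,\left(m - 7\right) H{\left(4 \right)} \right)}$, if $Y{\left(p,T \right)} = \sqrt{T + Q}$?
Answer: $-389891 + \sqrt{219} \approx -3.8988 \cdot 10^{5}$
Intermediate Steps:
$Y{\left(p,T \right)} = \sqrt{124 + T}$ ($Y{\left(p,T \right)} = \sqrt{T + 124} = \sqrt{124 + T}$)
$-389891 + Y{\left(-188,\left(m - 7\right) H{\left(4 \right)} \right)} = -389891 + \sqrt{124 + \left(-12 - 7\right) \left(-5\right)} = -389891 + \sqrt{124 - -95} = -389891 + \sqrt{124 + 95} = -389891 + \sqrt{219}$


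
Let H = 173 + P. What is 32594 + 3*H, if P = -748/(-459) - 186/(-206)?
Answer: 30702794/927 ≈ 33121.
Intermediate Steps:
P = 7043/2781 (P = -748*(-1/459) - 186*(-1/206) = 44/27 + 93/103 = 7043/2781 ≈ 2.5325)
H = 488156/2781 (H = 173 + 7043/2781 = 488156/2781 ≈ 175.53)
32594 + 3*H = 32594 + 3*(488156/2781) = 32594 + 488156/927 = 30702794/927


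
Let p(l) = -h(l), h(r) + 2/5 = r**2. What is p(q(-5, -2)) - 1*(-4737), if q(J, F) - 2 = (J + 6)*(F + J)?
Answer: 23562/5 ≈ 4712.4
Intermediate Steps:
h(r) = -2/5 + r**2
q(J, F) = 2 + (6 + J)*(F + J) (q(J, F) = 2 + (J + 6)*(F + J) = 2 + (6 + J)*(F + J))
p(l) = 2/5 - l**2 (p(l) = -(-2/5 + l**2) = 2/5 - l**2)
p(q(-5, -2)) - 1*(-4737) = (2/5 - (2 + (-5)**2 + 6*(-2) + 6*(-5) - 2*(-5))**2) - 1*(-4737) = (2/5 - (2 + 25 - 12 - 30 + 10)**2) + 4737 = (2/5 - 1*(-5)**2) + 4737 = (2/5 - 1*25) + 4737 = (2/5 - 25) + 4737 = -123/5 + 4737 = 23562/5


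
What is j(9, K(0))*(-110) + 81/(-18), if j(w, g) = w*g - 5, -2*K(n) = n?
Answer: 1091/2 ≈ 545.50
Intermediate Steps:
K(n) = -n/2
j(w, g) = -5 + g*w (j(w, g) = g*w - 5 = -5 + g*w)
j(9, K(0))*(-110) + 81/(-18) = (-5 - ½*0*9)*(-110) + 81/(-18) = (-5 + 0*9)*(-110) + 81*(-1/18) = (-5 + 0)*(-110) - 9/2 = -5*(-110) - 9/2 = 550 - 9/2 = 1091/2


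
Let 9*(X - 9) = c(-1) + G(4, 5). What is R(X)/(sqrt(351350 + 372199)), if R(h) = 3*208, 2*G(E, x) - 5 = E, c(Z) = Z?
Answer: 208*sqrt(723549)/241183 ≈ 0.73359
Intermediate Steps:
G(E, x) = 5/2 + E/2
X = 169/18 (X = 9 + (-1 + (5/2 + (1/2)*4))/9 = 9 + (-1 + (5/2 + 2))/9 = 9 + (-1 + 9/2)/9 = 9 + (1/9)*(7/2) = 9 + 7/18 = 169/18 ≈ 9.3889)
R(h) = 624
R(X)/(sqrt(351350 + 372199)) = 624/(sqrt(351350 + 372199)) = 624/(sqrt(723549)) = 624*(sqrt(723549)/723549) = 208*sqrt(723549)/241183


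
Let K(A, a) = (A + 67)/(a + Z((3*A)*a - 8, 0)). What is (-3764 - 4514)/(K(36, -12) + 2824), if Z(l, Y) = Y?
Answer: -99336/33785 ≈ -2.9402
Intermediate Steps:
K(A, a) = (67 + A)/a (K(A, a) = (A + 67)/(a + 0) = (67 + A)/a)
(-3764 - 4514)/(K(36, -12) + 2824) = (-3764 - 4514)/((67 + 36)/(-12) + 2824) = -8278/(-1/12*103 + 2824) = -8278/(-103/12 + 2824) = -8278/33785/12 = -8278*12/33785 = -99336/33785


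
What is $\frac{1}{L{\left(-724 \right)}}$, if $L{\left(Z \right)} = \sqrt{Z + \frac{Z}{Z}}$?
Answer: $- \frac{i \sqrt{723}}{723} \approx - 0.03719 i$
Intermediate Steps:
$L{\left(Z \right)} = \sqrt{1 + Z}$ ($L{\left(Z \right)} = \sqrt{Z + 1} = \sqrt{1 + Z}$)
$\frac{1}{L{\left(-724 \right)}} = \frac{1}{\sqrt{1 - 724}} = \frac{1}{\sqrt{-723}} = \frac{1}{i \sqrt{723}} = - \frac{i \sqrt{723}}{723}$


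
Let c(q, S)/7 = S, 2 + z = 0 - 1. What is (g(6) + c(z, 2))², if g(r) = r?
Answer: 400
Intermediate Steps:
z = -3 (z = -2 + (0 - 1) = -2 - 1 = -3)
c(q, S) = 7*S
(g(6) + c(z, 2))² = (6 + 7*2)² = (6 + 14)² = 20² = 400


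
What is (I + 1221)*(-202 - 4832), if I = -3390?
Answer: 10918746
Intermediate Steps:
(I + 1221)*(-202 - 4832) = (-3390 + 1221)*(-202 - 4832) = -2169*(-5034) = 10918746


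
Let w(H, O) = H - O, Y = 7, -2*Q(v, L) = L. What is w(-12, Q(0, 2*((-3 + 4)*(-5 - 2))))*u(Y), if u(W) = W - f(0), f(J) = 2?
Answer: -95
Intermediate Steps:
Q(v, L) = -L/2
u(W) = -2 + W (u(W) = W - 1*2 = W - 2 = -2 + W)
w(-12, Q(0, 2*((-3 + 4)*(-5 - 2))))*u(Y) = (-12 - (-1)*2*((-3 + 4)*(-5 - 2))/2)*(-2 + 7) = (-12 - (-1)*2*(1*(-7))/2)*5 = (-12 - (-1)*2*(-7)/2)*5 = (-12 - (-1)*(-14)/2)*5 = (-12 - 1*7)*5 = (-12 - 7)*5 = -19*5 = -95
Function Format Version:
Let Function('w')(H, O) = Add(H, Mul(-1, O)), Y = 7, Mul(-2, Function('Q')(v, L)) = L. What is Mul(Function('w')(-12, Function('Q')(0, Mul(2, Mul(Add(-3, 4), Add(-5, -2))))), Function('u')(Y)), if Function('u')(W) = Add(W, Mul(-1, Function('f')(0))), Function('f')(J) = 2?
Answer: -95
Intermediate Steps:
Function('Q')(v, L) = Mul(Rational(-1, 2), L)
Function('u')(W) = Add(-2, W) (Function('u')(W) = Add(W, Mul(-1, 2)) = Add(W, -2) = Add(-2, W))
Mul(Function('w')(-12, Function('Q')(0, Mul(2, Mul(Add(-3, 4), Add(-5, -2))))), Function('u')(Y)) = Mul(Add(-12, Mul(-1, Mul(Rational(-1, 2), Mul(2, Mul(Add(-3, 4), Add(-5, -2)))))), Add(-2, 7)) = Mul(Add(-12, Mul(-1, Mul(Rational(-1, 2), Mul(2, Mul(1, -7))))), 5) = Mul(Add(-12, Mul(-1, Mul(Rational(-1, 2), Mul(2, -7)))), 5) = Mul(Add(-12, Mul(-1, Mul(Rational(-1, 2), -14))), 5) = Mul(Add(-12, Mul(-1, 7)), 5) = Mul(Add(-12, -7), 5) = Mul(-19, 5) = -95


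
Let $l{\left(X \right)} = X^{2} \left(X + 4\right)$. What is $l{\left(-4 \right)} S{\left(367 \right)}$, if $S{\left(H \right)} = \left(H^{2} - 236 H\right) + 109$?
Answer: $0$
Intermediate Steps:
$l{\left(X \right)} = X^{2} \left(4 + X\right)$
$S{\left(H \right)} = 109 + H^{2} - 236 H$
$l{\left(-4 \right)} S{\left(367 \right)} = \left(-4\right)^{2} \left(4 - 4\right) \left(109 + 367^{2} - 86612\right) = 16 \cdot 0 \left(109 + 134689 - 86612\right) = 0 \cdot 48186 = 0$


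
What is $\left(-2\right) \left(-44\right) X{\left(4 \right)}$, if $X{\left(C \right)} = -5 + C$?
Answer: $-88$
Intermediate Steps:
$\left(-2\right) \left(-44\right) X{\left(4 \right)} = \left(-2\right) \left(-44\right) \left(-5 + 4\right) = 88 \left(-1\right) = -88$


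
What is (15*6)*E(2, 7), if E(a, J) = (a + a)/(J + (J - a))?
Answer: 30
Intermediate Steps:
E(a, J) = 2*a/(-a + 2*J) (E(a, J) = (2*a)/(-a + 2*J) = 2*a/(-a + 2*J))
(15*6)*E(2, 7) = (15*6)*(2*2/(-1*2 + 2*7)) = 90*(2*2/(-2 + 14)) = 90*(2*2/12) = 90*(2*2*(1/12)) = 90*(⅓) = 30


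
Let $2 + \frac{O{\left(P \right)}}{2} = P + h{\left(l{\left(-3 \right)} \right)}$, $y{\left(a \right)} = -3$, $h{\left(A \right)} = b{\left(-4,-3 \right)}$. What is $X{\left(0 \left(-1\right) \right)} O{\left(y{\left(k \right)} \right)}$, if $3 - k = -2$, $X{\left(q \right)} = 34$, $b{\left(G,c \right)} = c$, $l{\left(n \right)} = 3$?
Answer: $-544$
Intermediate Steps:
$h{\left(A \right)} = -3$
$k = 5$ ($k = 3 - -2 = 3 + 2 = 5$)
$O{\left(P \right)} = -10 + 2 P$ ($O{\left(P \right)} = -4 + 2 \left(P - 3\right) = -4 + 2 \left(-3 + P\right) = -4 + \left(-6 + 2 P\right) = -10 + 2 P$)
$X{\left(0 \left(-1\right) \right)} O{\left(y{\left(k \right)} \right)} = 34 \left(-10 + 2 \left(-3\right)\right) = 34 \left(-10 - 6\right) = 34 \left(-16\right) = -544$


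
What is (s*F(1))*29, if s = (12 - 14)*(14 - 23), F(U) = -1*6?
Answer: -3132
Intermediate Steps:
F(U) = -6
s = 18 (s = -2*(-9) = 18)
(s*F(1))*29 = (18*(-6))*29 = -108*29 = -3132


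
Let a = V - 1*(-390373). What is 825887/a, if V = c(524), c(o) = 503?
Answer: 825887/390876 ≈ 2.1129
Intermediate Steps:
V = 503
a = 390876 (a = 503 - 1*(-390373) = 503 + 390373 = 390876)
825887/a = 825887/390876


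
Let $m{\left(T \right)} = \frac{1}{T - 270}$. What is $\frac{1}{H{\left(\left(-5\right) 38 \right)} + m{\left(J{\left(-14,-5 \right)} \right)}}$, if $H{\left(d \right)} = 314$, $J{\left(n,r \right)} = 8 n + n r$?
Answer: $\frac{312}{97967} \approx 0.0031847$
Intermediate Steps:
$m{\left(T \right)} = \frac{1}{-270 + T}$
$\frac{1}{H{\left(\left(-5\right) 38 \right)} + m{\left(J{\left(-14,-5 \right)} \right)}} = \frac{1}{314 + \frac{1}{-270 - 14 \left(8 - 5\right)}} = \frac{1}{314 + \frac{1}{-270 - 42}} = \frac{1}{314 + \frac{1}{-312}} = \frac{1}{314 - \frac{1}{312}} = \frac{1}{\frac{97967}{312}} = \frac{312}{97967}$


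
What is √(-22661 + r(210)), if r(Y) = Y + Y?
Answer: I*√22241 ≈ 149.13*I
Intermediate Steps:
r(Y) = 2*Y
√(-22661 + r(210)) = √(-22661 + 2*210) = √(-22661 + 420) = √(-22241) = I*√22241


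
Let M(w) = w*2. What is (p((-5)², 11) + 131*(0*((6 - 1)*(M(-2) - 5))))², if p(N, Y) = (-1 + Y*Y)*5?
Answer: 360000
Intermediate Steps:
M(w) = 2*w
p(N, Y) = -5 + 5*Y² (p(N, Y) = (-1 + Y²)*5 = -5 + 5*Y²)
(p((-5)², 11) + 131*(0*((6 - 1)*(M(-2) - 5))))² = ((-5 + 5*11²) + 131*(0*((6 - 1)*(2*(-2) - 5))))² = ((-5 + 5*121) + 131*(0*(5*(-4 - 5))))² = ((-5 + 605) + 131*(0*(5*(-9))))² = (600 + 131*(0*(-45)))² = (600 + 131*0)² = (600 + 0)² = 600² = 360000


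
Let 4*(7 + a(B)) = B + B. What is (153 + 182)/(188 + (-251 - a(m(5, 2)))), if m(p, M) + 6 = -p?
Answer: -670/101 ≈ -6.6337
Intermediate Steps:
m(p, M) = -6 - p
a(B) = -7 + B/2 (a(B) = -7 + (B + B)/4 = -7 + (2*B)/4 = -7 + B/2)
(153 + 182)/(188 + (-251 - a(m(5, 2)))) = (153 + 182)/(188 + (-251 - (-7 + (-6 - 1*5)/2))) = 335/(188 + (-251 - (-7 + (-6 - 5)/2))) = 335/(188 + (-251 - (-7 + (½)*(-11)))) = 335/(188 + (-251 - (-7 - 11/2))) = 335/(188 + (-251 - 1*(-25/2))) = 335/(188 + (-251 + 25/2)) = 335/(188 - 477/2) = 335/(-101/2) = 335*(-2/101) = -670/101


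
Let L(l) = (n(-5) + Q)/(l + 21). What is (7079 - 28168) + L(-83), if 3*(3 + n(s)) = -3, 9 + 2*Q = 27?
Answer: -1307523/62 ≈ -21089.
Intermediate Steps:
Q = 9 (Q = -9/2 + (1/2)*27 = -9/2 + 27/2 = 9)
n(s) = -4 (n(s) = -3 + (1/3)*(-3) = -3 - 1 = -4)
L(l) = 5/(21 + l) (L(l) = (-4 + 9)/(l + 21) = 5/(21 + l))
(7079 - 28168) + L(-83) = (7079 - 28168) + 5/(21 - 83) = -21089 + 5/(-62) = -21089 + 5*(-1/62) = -21089 - 5/62 = -1307523/62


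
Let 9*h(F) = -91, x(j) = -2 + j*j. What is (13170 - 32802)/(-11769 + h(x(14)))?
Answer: 44172/26503 ≈ 1.6667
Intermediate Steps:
x(j) = -2 + j**2
h(F) = -91/9 (h(F) = (1/9)*(-91) = -91/9)
(13170 - 32802)/(-11769 + h(x(14))) = (13170 - 32802)/(-11769 - 91/9) = -19632/(-106012/9) = -19632*(-9/106012) = 44172/26503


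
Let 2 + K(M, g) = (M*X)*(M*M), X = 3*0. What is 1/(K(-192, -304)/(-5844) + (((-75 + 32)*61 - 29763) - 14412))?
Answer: -2922/136743755 ≈ -2.1368e-5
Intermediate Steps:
X = 0
K(M, g) = -2 (K(M, g) = -2 + (M*0)*(M*M) = -2 + 0*M² = -2 + 0 = -2)
1/(K(-192, -304)/(-5844) + (((-75 + 32)*61 - 29763) - 14412)) = 1/(-2/(-5844) + (((-75 + 32)*61 - 29763) - 14412)) = 1/(-2*(-1/5844) + ((-43*61 - 29763) - 14412)) = 1/(1/2922 + ((-2623 - 29763) - 14412)) = 1/(1/2922 + (-32386 - 14412)) = 1/(1/2922 - 46798) = 1/(-136743755/2922) = -2922/136743755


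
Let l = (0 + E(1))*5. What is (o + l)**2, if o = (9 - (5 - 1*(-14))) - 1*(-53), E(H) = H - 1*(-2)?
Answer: 3364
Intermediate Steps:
E(H) = 2 + H (E(H) = H + 2 = 2 + H)
l = 15 (l = (0 + (2 + 1))*5 = (0 + 3)*5 = 3*5 = 15)
o = 43 (o = (9 - (5 + 14)) + 53 = (9 - 1*19) + 53 = (9 - 19) + 53 = -10 + 53 = 43)
(o + l)**2 = (43 + 15)**2 = 58**2 = 3364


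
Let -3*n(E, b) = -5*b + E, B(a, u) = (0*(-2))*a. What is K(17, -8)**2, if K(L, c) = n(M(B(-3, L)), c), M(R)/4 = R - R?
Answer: 1600/9 ≈ 177.78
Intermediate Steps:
B(a, u) = 0 (B(a, u) = 0*a = 0)
M(R) = 0 (M(R) = 4*(R - R) = 4*0 = 0)
n(E, b) = -E/3 + 5*b/3 (n(E, b) = -(-5*b + E)/3 = -(E - 5*b)/3 = -E/3 + 5*b/3)
K(L, c) = 5*c/3 (K(L, c) = -1/3*0 + 5*c/3 = 0 + 5*c/3 = 5*c/3)
K(17, -8)**2 = ((5/3)*(-8))**2 = (-40/3)**2 = 1600/9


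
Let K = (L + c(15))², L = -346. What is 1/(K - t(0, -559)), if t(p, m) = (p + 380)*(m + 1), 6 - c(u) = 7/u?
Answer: 225/73790449 ≈ 3.0492e-6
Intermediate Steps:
c(u) = 6 - 7/u
t(p, m) = (1 + m)*(380 + p) (t(p, m) = (380 + p)*(1 + m) = (1 + m)*(380 + p))
K = 26081449/225 (K = (-346 + (6 - 7/15))² = (-346 + 83/15)² = (-5107/15)² = 26081449/225 ≈ 1.1592e+5)
1/(K - t(0, -559)) = 1/(26081449/225 - (380 + 0 + 380*(-559) - 559*0)) = 1/(26081449/225 - (380 + 0 - 212420 + 0)) = 1/(26081449/225 - 1*(-212040)) = 1/(26081449/225 + 212040) = 1/(73790449/225) = 225/73790449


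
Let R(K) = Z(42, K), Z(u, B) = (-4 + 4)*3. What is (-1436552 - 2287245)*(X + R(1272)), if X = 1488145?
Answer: -5541549886565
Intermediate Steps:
Z(u, B) = 0 (Z(u, B) = 0*3 = 0)
R(K) = 0
(-1436552 - 2287245)*(X + R(1272)) = (-1436552 - 2287245)*(1488145 + 0) = -3723797*1488145 = -5541549886565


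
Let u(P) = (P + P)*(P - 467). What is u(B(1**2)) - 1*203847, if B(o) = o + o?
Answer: -205707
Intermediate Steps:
B(o) = 2*o
u(P) = 2*P*(-467 + P) (u(P) = (2*P)*(-467 + P) = 2*P*(-467 + P))
u(B(1**2)) - 1*203847 = 2*(2*1**2)*(-467 + 2*1**2) - 1*203847 = 2*(2*1)*(-467 + 2*1) - 203847 = 2*2*(-467 + 2) - 203847 = 2*2*(-465) - 203847 = -1860 - 203847 = -205707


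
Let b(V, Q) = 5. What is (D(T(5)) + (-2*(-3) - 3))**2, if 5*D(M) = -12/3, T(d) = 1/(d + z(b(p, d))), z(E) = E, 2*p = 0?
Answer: 121/25 ≈ 4.8400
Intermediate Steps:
p = 0 (p = (1/2)*0 = 0)
T(d) = 1/(5 + d) (T(d) = 1/(d + 5) = 1/(5 + d))
D(M) = -4/5 (D(M) = (-12/3)/5 = (-12*1/3)/5 = (1/5)*(-4) = -4/5)
(D(T(5)) + (-2*(-3) - 3))**2 = (-4/5 + (-2*(-3) - 3))**2 = (-4/5 + (6 - 3))**2 = (-4/5 + 3)**2 = (11/5)**2 = 121/25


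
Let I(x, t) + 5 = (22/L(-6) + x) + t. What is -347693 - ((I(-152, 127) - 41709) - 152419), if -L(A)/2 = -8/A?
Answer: -614107/4 ≈ -1.5353e+5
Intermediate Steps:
L(A) = 16/A (L(A) = -(-16)/A = 16/A)
I(x, t) = -53/4 + t + x (I(x, t) = -5 + ((22/((16/(-6))) + x) + t) = -5 + ((22/((16*(-1/6))) + x) + t) = -5 + ((22/(-8/3) + x) + t) = -5 + ((22*(-3/8) + x) + t) = -5 + ((-33/4 + x) + t) = -5 + (-33/4 + t + x) = -53/4 + t + x)
-347693 - ((I(-152, 127) - 41709) - 152419) = -347693 - (((-53/4 + 127 - 152) - 41709) - 152419) = -347693 - ((-153/4 - 41709) - 152419) = -347693 - (-166989/4 - 152419) = -347693 - 1*(-776665/4) = -347693 + 776665/4 = -614107/4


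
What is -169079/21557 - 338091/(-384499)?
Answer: -57722478734/8288644943 ≈ -6.9640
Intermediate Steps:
-169079/21557 - 338091/(-384499) = -169079*1/21557 - 338091*(-1/384499) = -169079/21557 + 338091/384499 = -57722478734/8288644943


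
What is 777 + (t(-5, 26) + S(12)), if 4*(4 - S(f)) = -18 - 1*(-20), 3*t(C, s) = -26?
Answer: 4631/6 ≈ 771.83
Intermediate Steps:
t(C, s) = -26/3 (t(C, s) = (⅓)*(-26) = -26/3)
S(f) = 7/2 (S(f) = 4 - (-18 - 1*(-20))/4 = 4 - (-18 + 20)/4 = 4 - ¼*2 = 4 - ½ = 7/2)
777 + (t(-5, 26) + S(12)) = 777 + (-26/3 + 7/2) = 777 - 31/6 = 4631/6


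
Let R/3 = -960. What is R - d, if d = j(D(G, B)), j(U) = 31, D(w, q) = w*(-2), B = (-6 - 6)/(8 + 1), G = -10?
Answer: -2911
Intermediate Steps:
R = -2880 (R = 3*(-960) = -2880)
B = -4/3 (B = -12/9 = -12*1/9 = -4/3 ≈ -1.3333)
D(w, q) = -2*w
d = 31
R - d = -2880 - 1*31 = -2880 - 31 = -2911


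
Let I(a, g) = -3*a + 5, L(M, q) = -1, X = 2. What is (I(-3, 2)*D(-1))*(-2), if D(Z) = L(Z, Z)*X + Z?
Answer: 84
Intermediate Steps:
I(a, g) = 5 - 3*a
D(Z) = -2 + Z (D(Z) = -1*2 + Z = -2 + Z)
(I(-3, 2)*D(-1))*(-2) = ((5 - 3*(-3))*(-2 - 1))*(-2) = ((5 + 9)*(-3))*(-2) = (14*(-3))*(-2) = -42*(-2) = 84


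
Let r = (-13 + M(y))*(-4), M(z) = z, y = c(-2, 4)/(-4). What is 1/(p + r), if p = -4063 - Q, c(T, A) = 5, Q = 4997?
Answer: -1/9003 ≈ -0.00011107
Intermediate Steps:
y = -5/4 (y = 5/(-4) = 5*(-¼) = -5/4 ≈ -1.2500)
r = 57 (r = (-13 - 5/4)*(-4) = -57/4*(-4) = 57)
p = -9060 (p = -4063 - 1*4997 = -4063 - 4997 = -9060)
1/(p + r) = 1/(-9060 + 57) = 1/(-9003) = -1/9003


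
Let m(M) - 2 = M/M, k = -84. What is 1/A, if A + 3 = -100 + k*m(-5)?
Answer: -1/355 ≈ -0.0028169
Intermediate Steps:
m(M) = 3 (m(M) = 2 + M/M = 2 + 1 = 3)
A = -355 (A = -3 + (-100 - 84*3) = -3 + (-100 - 252) = -3 - 352 = -355)
1/A = 1/(-355) = -1/355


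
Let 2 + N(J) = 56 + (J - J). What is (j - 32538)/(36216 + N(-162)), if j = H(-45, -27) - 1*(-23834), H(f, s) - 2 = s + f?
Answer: -4387/18135 ≈ -0.24191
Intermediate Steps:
H(f, s) = 2 + f + s (H(f, s) = 2 + (s + f) = 2 + (f + s) = 2 + f + s)
N(J) = 54 (N(J) = -2 + (56 + (J - J)) = -2 + (56 + 0) = -2 + 56 = 54)
j = 23764 (j = (2 - 45 - 27) - 1*(-23834) = -70 + 23834 = 23764)
(j - 32538)/(36216 + N(-162)) = (23764 - 32538)/(36216 + 54) = -8774/36270 = -8774*1/36270 = -4387/18135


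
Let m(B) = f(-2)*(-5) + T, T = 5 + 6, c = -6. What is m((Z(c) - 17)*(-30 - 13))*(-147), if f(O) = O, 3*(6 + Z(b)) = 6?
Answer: -3087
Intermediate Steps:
Z(b) = -4 (Z(b) = -6 + (⅓)*6 = -6 + 2 = -4)
T = 11
m(B) = 21 (m(B) = -2*(-5) + 11 = 10 + 11 = 21)
m((Z(c) - 17)*(-30 - 13))*(-147) = 21*(-147) = -3087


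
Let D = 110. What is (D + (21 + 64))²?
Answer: 38025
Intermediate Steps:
(D + (21 + 64))² = (110 + (21 + 64))² = (110 + 85)² = 195² = 38025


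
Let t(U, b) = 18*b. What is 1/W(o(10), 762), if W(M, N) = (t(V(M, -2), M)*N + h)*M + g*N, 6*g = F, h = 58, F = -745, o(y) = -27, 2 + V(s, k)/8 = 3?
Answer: 1/9902783 ≈ 1.0098e-7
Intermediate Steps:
V(s, k) = 8 (V(s, k) = -16 + 8*3 = -16 + 24 = 8)
g = -745/6 (g = (1/6)*(-745) = -745/6 ≈ -124.17)
W(M, N) = -745*N/6 + M*(58 + 18*M*N) (W(M, N) = ((18*M)*N + 58)*M - 745*N/6 = (18*M*N + 58)*M - 745*N/6 = (58 + 18*M*N)*M - 745*N/6 = M*(58 + 18*M*N) - 745*N/6 = -745*N/6 + M*(58 + 18*M*N))
1/W(o(10), 762) = 1/(58*(-27) - 745/6*762 + 18*762*(-27)**2) = 1/(-1566 - 94615 + 18*762*729) = 1/(-1566 - 94615 + 9998964) = 1/9902783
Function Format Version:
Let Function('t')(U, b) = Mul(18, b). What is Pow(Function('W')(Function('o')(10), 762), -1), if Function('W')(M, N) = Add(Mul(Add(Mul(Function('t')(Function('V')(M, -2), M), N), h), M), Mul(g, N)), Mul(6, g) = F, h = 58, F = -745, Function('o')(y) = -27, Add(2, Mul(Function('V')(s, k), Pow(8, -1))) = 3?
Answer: Rational(1, 9902783) ≈ 1.0098e-7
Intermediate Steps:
Function('V')(s, k) = 8 (Function('V')(s, k) = Add(-16, Mul(8, 3)) = Add(-16, 24) = 8)
g = Rational(-745, 6) (g = Mul(Rational(1, 6), -745) = Rational(-745, 6) ≈ -124.17)
Function('W')(M, N) = Add(Mul(Rational(-745, 6), N), Mul(M, Add(58, Mul(18, M, N)))) (Function('W')(M, N) = Add(Mul(Add(Mul(Mul(18, M), N), 58), M), Mul(Rational(-745, 6), N)) = Add(Mul(Add(Mul(18, M, N), 58), M), Mul(Rational(-745, 6), N)) = Add(Mul(Add(58, Mul(18, M, N)), M), Mul(Rational(-745, 6), N)) = Add(Mul(M, Add(58, Mul(18, M, N))), Mul(Rational(-745, 6), N)) = Add(Mul(Rational(-745, 6), N), Mul(M, Add(58, Mul(18, M, N)))))
Pow(Function('W')(Function('o')(10), 762), -1) = Pow(Add(Mul(58, -27), Mul(Rational(-745, 6), 762), Mul(18, 762, Pow(-27, 2))), -1) = Pow(Add(-1566, -94615, Mul(18, 762, 729)), -1) = Pow(Add(-1566, -94615, 9998964), -1) = Pow(9902783, -1) = Rational(1, 9902783)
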